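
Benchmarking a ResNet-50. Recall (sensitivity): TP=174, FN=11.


Recall = TP/(TP+FN)
= 174/(174+11)
= 174/185 = 94.05%

94.05%


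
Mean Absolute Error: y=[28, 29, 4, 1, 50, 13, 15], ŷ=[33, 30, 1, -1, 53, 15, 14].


Absolute errors: |28-33|=5, |29-30|=1, |4-1|=3, |1+ 1|=2, |50-53|=3, |13-15|=2, |15-14|=1
Sum = 17
MAE = 17/7 = 17/7

17/7


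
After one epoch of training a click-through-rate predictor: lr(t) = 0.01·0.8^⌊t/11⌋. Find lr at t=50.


n_drops = ⌊50/11⌋ = 4
lr = 0.01·0.8^4 = 0.01·0.4096 = 0.004096

0.004096


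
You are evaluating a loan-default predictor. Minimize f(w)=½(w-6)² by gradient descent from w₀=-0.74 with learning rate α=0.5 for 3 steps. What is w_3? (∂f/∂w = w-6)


step 1: grad = -0.74-6 = -6.74; w = -0.74 - 0.5·(-6.74) = 2.63
step 2: grad = 2.63-6 = -3.37; w = 2.63 - 0.5·(-3.37) = 4.315
step 3: grad = 4.315-6 = -1.685; w = 4.315 - 0.5·(-1.685) = 5.1575

5.1575


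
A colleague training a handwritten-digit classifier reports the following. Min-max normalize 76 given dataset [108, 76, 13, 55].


min=13, max=108
(76-13)/(108-13) = 63/95 = 0.6632

0.6632


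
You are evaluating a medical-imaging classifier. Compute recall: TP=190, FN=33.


Recall = TP/(TP+FN)
= 190/(190+33)
= 190/223 = 85.2%

85.2%


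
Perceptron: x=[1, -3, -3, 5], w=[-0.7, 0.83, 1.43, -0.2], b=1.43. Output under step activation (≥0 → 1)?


z = (1)·(-0.7) + (-3)·(0.83) + (-3)·(1.43) + (5)·(-0.2) + 1.43
  = -7.05
step(z) = 0 (z<0)

0


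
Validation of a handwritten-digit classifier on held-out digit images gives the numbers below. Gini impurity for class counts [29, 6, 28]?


Probabilities: [29/63, 6/63, 28/63] ≈ [0.4603, 0.0952, 0.4444]
Σpᵢ² = (841 + 36 + 784)/63² = 1661/3969
Gini = 1 - Σpᵢ² = 1 - 1661/3969 = 0.5815

0.5815


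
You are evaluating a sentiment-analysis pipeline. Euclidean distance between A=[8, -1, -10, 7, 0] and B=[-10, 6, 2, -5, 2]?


d = √((8+ 10)² + (-1-6)² + (-10-2)² + (7+ 5)² + (0-2)²)
  = √(324 + 49 + 144 + 144 + 4)
  = √665 = 25.7876

25.7876


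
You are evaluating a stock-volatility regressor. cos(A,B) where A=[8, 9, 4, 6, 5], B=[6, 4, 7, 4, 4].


A·B = 8·6 + 9·4 + 4·7 + 6·4 + 5·4 = 156
‖A‖ = √222 = 14.8997, ‖B‖ = √133 = 11.5326
cos = 156/(√222·√133) = 156/√29526 = 0.9079

0.9079


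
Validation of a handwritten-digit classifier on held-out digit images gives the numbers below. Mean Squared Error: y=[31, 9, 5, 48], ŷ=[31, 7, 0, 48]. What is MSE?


Squared errors: (31-31)²=0, (9-7)²=4, (5-0)²=25, (48-48)²=0
Sum = 29
MSE = 29/4 = 29/4

29/4


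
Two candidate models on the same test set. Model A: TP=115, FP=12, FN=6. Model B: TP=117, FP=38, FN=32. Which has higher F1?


Model A: P=115/127=0.9055, R=115/121=0.9504, F1=2PR/(P+R)=2TP/(2TP+FP+FN)=230/248=0.9274
Model B: P=117/155=0.7548, R=117/149=0.7852, F1=2PR/(P+R)=2TP/(2TP+FP+FN)=234/304=0.7697
0.9274 > 0.7697 → Model A

Model A


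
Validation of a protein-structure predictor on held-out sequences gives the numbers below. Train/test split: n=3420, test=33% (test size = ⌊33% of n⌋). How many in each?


Test = ⌊3420·33/100⌋ = 1128
Train = 3420 - 1128 = 2292

Train: 2292, Test: 1128


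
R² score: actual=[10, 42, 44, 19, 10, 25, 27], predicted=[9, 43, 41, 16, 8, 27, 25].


ȳ = 25.2857
SS_res = Σ(y-ŷ)² = 32
SS_tot = Σ(y-ȳ)² = 1139.43
R² = 1 - SS_res/SS_tot = 1 - 0.0281 = 0.9719

0.9719


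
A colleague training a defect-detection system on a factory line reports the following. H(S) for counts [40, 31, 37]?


Probabilities: [40/108, 31/108, 37/108] ≈ [0.3704, 0.287, 0.3426]
H = -((40/108)·log₂(40/108) + (31/108)·log₂(31/108) + (37/108)·log₂(37/108))
  = 1.577 bits

1.577 bits


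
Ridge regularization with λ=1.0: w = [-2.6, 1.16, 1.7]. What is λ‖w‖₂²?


‖w‖₂² = (-2.6)² + (1.16)² + (1.7)²
     = 6.76 + 1.3456 + 2.89
     = 10.9956
λ·‖w‖₂² = 1.0·10.9956 = 10.9956

10.9956


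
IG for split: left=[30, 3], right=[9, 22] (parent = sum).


Parent = [39, 25], H_parent = 0.9652
H_left = 0.4395 (n=33), H_right = 0.8691 (n=31)
H_children = (33/64)·0.4395 + (31/64)·0.8691 = 0.6476
IG = 0.9652 - 0.6476 = 0.3176

0.3176


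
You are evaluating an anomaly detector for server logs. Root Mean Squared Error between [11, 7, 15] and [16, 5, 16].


MSE = 30/3 = 10
RMSE = √(30/3) = 3.1623

3.1623


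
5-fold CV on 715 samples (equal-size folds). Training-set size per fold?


Fold size = 715/5 = 143
Training per fold = 715 - 143 = 572

572


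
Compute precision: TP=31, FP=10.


Precision = TP/(TP+FP)
= 31/(31+10)
= 31/41 = 75.61%

75.61%


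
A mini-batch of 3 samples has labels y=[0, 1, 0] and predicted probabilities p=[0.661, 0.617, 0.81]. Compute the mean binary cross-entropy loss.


L[0] = -ln(1-0.661) = -ln(0.339) = 1.0818
L[1] = -ln(0.617) = 0.4829
L[2] = -ln(1-0.81) = -ln(0.19) = 1.6607
mean = (1.0818 + 0.4829 + 1.6607)/3 = 1.0751

1.0751


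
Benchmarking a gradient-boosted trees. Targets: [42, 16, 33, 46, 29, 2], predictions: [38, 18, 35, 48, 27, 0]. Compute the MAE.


Absolute errors: |42-38|=4, |16-18|=2, |33-35|=2, |46-48|=2, |29-27|=2, |2-0|=2
Sum = 14
MAE = 14/6 = 7/3

7/3


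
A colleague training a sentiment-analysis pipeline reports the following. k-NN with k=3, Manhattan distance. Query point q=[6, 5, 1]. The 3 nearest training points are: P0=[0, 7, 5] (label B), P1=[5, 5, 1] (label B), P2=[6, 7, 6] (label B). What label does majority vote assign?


d(q,P0) = 12  (label B)
d(q,P1) = 1  (label B)
d(q,P2) = 7  (label B)
Votes: A=0, B=3
Majority → B

B


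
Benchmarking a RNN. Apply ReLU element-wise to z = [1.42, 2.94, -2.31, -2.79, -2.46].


ReLU(1.42) = max(0, 1.42) = 1.42
ReLU(2.94) = max(0, 2.94) = 2.94
ReLU(-2.31) = max(0, -2.31) = 0.0
ReLU(-2.79) = max(0, -2.79) = 0.0
ReLU(-2.46) = max(0, -2.46) = 0.0
result = [1.42, 2.94, 0.0, 0.0, 0.0]

[1.42, 2.94, 0.0, 0.0, 0.0]


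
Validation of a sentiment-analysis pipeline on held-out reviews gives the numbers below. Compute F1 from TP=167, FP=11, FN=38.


Precision = 167/178 = 0.9382
Recall = 167/205 = 0.8146
F1 = 2·P·R/(P+R) = 2·TP/(2·TP+FP+FN) = 334/(334+11+38) = 334/383 = 0.8721

0.8721


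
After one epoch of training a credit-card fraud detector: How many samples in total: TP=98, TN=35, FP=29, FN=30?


Total = TP + TN + FP + FN
= 98 + 35 + 29 + 30
= 192
(Predicted positive: 127, predicted negative: 65)

192


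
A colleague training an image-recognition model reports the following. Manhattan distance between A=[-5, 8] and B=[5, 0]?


d = |-5-5| + |8-0|
  = 10 + 8
  = 18

18


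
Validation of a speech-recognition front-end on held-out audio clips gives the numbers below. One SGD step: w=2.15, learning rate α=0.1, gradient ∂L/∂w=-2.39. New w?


w_new = w - α·∇
= 2.15 - 0.1·-2.39
= 2.15 + 0.239
= 2.389

2.389


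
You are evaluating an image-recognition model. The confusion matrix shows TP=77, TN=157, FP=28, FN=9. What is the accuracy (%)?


Accuracy = (TP+TN)/(TP+TN+FP+FN)
= (77+157)/(271)
= 234/271 = 86.35%

86.35%


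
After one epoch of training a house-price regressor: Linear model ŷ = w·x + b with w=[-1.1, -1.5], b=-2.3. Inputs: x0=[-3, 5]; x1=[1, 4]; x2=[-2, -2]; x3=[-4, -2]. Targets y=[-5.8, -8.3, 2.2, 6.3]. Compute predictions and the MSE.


ŷ0 = (-1.1)·(-3) + (-1.5)·(5) - 2.3 = -6.5
ŷ1 = (-1.1)·(1) + (-1.5)·(4) - 2.3 = -9.4
ŷ2 = (-1.1)·(-2) + (-1.5)·(-2) - 2.3 = 2.9
ŷ3 = (-1.1)·(-4) + (-1.5)·(-2) - 2.3 = 5.1
errors² = [0.49, 1.21, 0.49, 1.44]
MSE = 3.6300/4 = 0.9075

0.9075


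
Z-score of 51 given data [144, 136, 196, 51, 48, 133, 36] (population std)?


μ = 106.2857, σ = 56.6461
z = (51 - 106.2857)/56.6461 = -0.976

-0.976


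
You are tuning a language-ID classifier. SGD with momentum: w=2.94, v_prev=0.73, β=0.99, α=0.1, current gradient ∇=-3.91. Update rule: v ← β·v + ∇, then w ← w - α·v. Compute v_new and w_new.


v_new = 0.99·0.73 - 3.91 = 0.7227 - 3.91 = -3.1873
w_new = 2.94 - 0.1·-3.1873 = 2.94 + 0.31873 = 3.25873

v_new=-3.1873, w_new=3.25873


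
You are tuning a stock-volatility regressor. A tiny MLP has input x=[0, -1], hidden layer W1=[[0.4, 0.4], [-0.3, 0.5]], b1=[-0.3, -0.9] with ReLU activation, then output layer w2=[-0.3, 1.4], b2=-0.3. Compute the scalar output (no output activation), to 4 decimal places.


z1[0] = (0.4)·(0) + (0.4)·(-1) - 0.3 = -0.7
z1[1] = (-0.3)·(0) + (0.5)·(-1) - 0.9 = -1.4
h = ReLU(z1) = [0.0, 0.0]
output = (-0.3)·(0.0) + (1.4)·(0.0) - 0.3 = -0.3

-0.3


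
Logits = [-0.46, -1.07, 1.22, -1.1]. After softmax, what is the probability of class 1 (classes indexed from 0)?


Exponentials: e^-0.46=0.6313, e^-1.07=0.343, e^1.22=3.3872, e^-1.1=0.3329
Sum = 4.6944
Softmax = [0.1345, 0.0731, 0.7215, 0.0709]
p[1] = 0.343/4.6944 = 0.0731

0.0731


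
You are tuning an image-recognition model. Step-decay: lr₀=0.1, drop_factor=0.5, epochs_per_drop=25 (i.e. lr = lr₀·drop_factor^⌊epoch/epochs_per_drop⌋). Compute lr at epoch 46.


n_drops = ⌊46/25⌋ = 1
lr = 0.1·0.5^1 = 0.1·0.5 = 0.05

0.05


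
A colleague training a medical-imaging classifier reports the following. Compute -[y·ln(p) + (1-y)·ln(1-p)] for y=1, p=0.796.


BCE = -[y·ln(p) + (1-y)·ln(1-p)]
= -1·ln(0.796) - 0
= -ln(0.796) = 0.2282

0.2282


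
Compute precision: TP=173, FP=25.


Precision = TP/(TP+FP)
= 173/(173+25)
= 173/198 = 87.37%

87.37%


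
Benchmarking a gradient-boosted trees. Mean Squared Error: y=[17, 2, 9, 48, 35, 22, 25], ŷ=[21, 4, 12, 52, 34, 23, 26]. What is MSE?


Squared errors: (17-21)²=16, (2-4)²=4, (9-12)²=9, (48-52)²=16, (35-34)²=1, (22-23)²=1, (25-26)²=1
Sum = 48
MSE = 48/7 = 48/7

48/7


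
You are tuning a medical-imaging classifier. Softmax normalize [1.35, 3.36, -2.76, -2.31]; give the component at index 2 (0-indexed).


Exponentials: e^1.35=3.8574, e^3.36=28.7892, e^-2.76=0.0633, e^-2.31=0.0993
Sum = 32.8092
Softmax = [0.1176, 0.8775, 0.0019, 0.003]
p[2] = 0.0633/32.8092 = 0.0019

0.0019


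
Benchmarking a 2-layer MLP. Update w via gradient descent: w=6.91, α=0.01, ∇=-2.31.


w_new = w - α·∇
= 6.91 - 0.01·-2.31
= 6.91 + 0.0231
= 6.9331

6.9331


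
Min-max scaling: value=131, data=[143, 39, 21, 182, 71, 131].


min=21, max=182
(131-21)/(182-21) = 110/161 = 0.6832

0.6832


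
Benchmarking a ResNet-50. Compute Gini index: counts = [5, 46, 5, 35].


Probabilities: [5/91, 46/91, 5/91, 35/91] ≈ [0.0549, 0.5055, 0.0549, 0.3846]
Σpᵢ² = (25 + 2116 + 25 + 1225)/91² = 3391/8281
Gini = 1 - Σpᵢ² = 1 - 3391/8281 = 0.5905

0.5905


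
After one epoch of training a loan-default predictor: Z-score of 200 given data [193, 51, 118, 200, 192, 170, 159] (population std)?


μ = 154.7143, σ = 49.6609
z = (200 - 154.7143)/49.6609 = 0.9119

0.9119


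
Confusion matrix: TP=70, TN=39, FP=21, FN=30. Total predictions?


Total = TP + TN + FP + FN
= 70 + 39 + 21 + 30
= 160
(Predicted positive: 91, predicted negative: 69)

160


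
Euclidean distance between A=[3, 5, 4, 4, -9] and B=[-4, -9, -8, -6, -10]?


d = √((3+ 4)² + (5+ 9)² + (4+ 8)² + (4+ 6)² + (-9+ 10)²)
  = √(49 + 196 + 144 + 100 + 1)
  = √490 = 22.1359

22.1359


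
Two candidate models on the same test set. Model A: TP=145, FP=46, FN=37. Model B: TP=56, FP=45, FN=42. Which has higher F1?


Model A: P=145/191=0.7592, R=145/182=0.7967, F1=2PR/(P+R)=2TP/(2TP+FP+FN)=290/373=0.7775
Model B: P=56/101=0.5545, R=56/98=0.5714, F1=2PR/(P+R)=2TP/(2TP+FP+FN)=112/199=0.5628
0.7775 > 0.5628 → Model A

Model A


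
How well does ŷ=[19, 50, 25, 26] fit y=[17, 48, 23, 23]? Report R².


ȳ = 27.75
SS_res = Σ(y-ŷ)² = 21
SS_tot = Σ(y-ȳ)² = 570.75
R² = 1 - SS_res/SS_tot = 1 - 0.0368 = 0.9632

0.9632


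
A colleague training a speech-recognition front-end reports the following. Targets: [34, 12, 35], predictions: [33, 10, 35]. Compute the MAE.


Absolute errors: |34-33|=1, |12-10|=2, |35-35|=0
Sum = 3
MAE = 3/3 = 1

1


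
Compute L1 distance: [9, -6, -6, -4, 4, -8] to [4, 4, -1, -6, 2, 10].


d = |9-4| + |-6-4| + |-6+ 1| + |-4+ 6| + |4-2| + |-8-10|
  = 5 + 10 + 5 + 2 + 2 + 18
  = 42

42


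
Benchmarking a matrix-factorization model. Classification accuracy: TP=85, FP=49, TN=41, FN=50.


Accuracy = (TP+TN)/(TP+TN+FP+FN)
= (85+41)/(225)
= 126/225 = 56.0%

56.0%


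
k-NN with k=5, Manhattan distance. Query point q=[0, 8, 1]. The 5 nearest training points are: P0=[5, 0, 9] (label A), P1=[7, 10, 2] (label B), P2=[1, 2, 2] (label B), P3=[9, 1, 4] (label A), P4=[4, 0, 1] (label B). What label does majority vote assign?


d(q,P0) = 21  (label A)
d(q,P1) = 10  (label B)
d(q,P2) = 8  (label B)
d(q,P3) = 19  (label A)
d(q,P4) = 12  (label B)
Votes: A=2, B=3
Majority → B

B


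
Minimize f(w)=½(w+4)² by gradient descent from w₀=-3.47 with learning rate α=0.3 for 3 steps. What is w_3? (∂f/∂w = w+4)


step 1: grad = -3.47+4 = 0.53; w = -3.47 - 0.3·(0.53) = -3.629
step 2: grad = -3.629+4 = 0.371; w = -3.629 - 0.3·(0.371) = -3.7403
step 3: grad = -3.7403+4 = 0.2597; w = -3.7403 - 0.3·(0.2597) = -3.81821

-3.81821


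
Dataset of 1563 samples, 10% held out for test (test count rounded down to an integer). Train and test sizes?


Test = ⌊1563·10/100⌋ = 156
Train = 1563 - 156 = 1407

Train: 1407, Test: 156


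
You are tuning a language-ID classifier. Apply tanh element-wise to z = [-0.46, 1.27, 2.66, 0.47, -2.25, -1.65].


tanh(-0.46) = -0.4301
tanh(1.27) = 0.8538
tanh(2.66) = 0.9903
tanh(0.47) = 0.4382
tanh(-2.25) = -0.978
tanh(-1.65) = -0.9289
result = [-0.4301, 0.8538, 0.9903, 0.4382, -0.978, -0.9289]

[-0.4301, 0.8538, 0.9903, 0.4382, -0.978, -0.9289]


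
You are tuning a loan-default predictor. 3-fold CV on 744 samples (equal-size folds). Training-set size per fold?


Fold size = 744/3 = 248
Training per fold = 744 - 248 = 496

496


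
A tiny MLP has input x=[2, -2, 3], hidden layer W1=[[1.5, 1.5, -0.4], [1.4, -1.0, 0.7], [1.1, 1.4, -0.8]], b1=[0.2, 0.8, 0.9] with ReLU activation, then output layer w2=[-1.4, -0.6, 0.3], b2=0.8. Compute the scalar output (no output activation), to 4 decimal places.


z1[0] = (1.5)·(2) + (1.5)·(-2) + (-0.4)·(3) + 0.2 = -1.0
z1[1] = (1.4)·(2) + (-1.0)·(-2) + (0.7)·(3) + 0.8 = 7.7
z1[2] = (1.1)·(2) + (1.4)·(-2) + (-0.8)·(3) + 0.9 = -2.1
h = ReLU(z1) = [0.0, 7.7, 0.0]
output = (-1.4)·(0.0) + (-0.6)·(7.7) + (0.3)·(0.0) + 0.8 = -3.82

-3.82


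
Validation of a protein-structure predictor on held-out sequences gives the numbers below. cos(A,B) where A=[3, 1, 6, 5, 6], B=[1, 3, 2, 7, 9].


A·B = 3·1 + 1·3 + 6·2 + 5·7 + 6·9 = 107
‖A‖ = √107 = 10.3441, ‖B‖ = √144 = 12
cos = 107/(√107·√144) = 107/√15408 = 0.862

0.862


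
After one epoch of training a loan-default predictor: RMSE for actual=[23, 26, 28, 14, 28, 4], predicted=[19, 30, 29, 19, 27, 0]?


MSE = 75/6 = 12.5
RMSE = √(75/6) = 3.5355

3.5355


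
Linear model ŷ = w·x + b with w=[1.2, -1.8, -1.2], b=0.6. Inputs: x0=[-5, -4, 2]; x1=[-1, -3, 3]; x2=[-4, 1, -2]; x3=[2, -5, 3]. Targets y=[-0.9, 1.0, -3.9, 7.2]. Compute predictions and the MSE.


ŷ0 = (1.2)·(-5) + (-1.8)·(-4) + (-1.2)·(2) + 0.6 = -0.6
ŷ1 = (1.2)·(-1) + (-1.8)·(-3) + (-1.2)·(3) + 0.6 = 1.2
ŷ2 = (1.2)·(-4) + (-1.8)·(1) + (-1.2)·(-2) + 0.6 = -3.6
ŷ3 = (1.2)·(2) + (-1.8)·(-5) + (-1.2)·(3) + 0.6 = 8.4
errors² = [0.09, 0.04, 0.09, 1.44]
MSE = 1.6600/4 = 0.415

0.415


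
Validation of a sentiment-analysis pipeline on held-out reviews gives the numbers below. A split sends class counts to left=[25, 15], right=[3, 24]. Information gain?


Parent = [28, 39], H_parent = 0.9805
H_left = 0.9544 (n=40), H_right = 0.5033 (n=27)
H_children = (40/67)·0.9544 + (27/67)·0.5033 = 0.7726
IG = 0.9805 - 0.7726 = 0.2079

0.2079


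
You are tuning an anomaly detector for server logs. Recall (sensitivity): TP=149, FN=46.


Recall = TP/(TP+FN)
= 149/(149+46)
= 149/195 = 76.41%

76.41%


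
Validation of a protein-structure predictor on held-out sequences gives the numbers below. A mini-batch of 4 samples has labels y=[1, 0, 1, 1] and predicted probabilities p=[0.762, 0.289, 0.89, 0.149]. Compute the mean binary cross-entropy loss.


L[0] = -ln(0.762) = 0.2718
L[1] = -ln(1-0.289) = -ln(0.711) = 0.3411
L[2] = -ln(0.89) = 0.1165
L[3] = -ln(0.149) = 1.9038
mean = (0.2718 + 0.3411 + 0.1165 + 1.9038)/4 = 0.6583

0.6583


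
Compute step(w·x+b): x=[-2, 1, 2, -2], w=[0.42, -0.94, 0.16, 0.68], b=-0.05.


z = (-2)·(0.42) + (1)·(-0.94) + (2)·(0.16) + (-2)·(0.68) - 0.05
  = -2.87
step(z) = 0 (z<0)

0


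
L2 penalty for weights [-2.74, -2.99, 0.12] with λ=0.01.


‖w‖₂² = (-2.74)² + (-2.99)² + (0.12)²
     = 7.5076 + 8.9401 + 0.0144
     = 16.4621
λ·‖w‖₂² = 0.01·16.4621 = 0.164621

0.164621


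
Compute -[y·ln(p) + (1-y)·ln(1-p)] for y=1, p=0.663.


BCE = -[y·ln(p) + (1-y)·ln(1-p)]
= -1·ln(0.663) - 0
= -ln(0.663) = 0.411

0.411


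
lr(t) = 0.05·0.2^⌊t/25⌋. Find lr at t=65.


n_drops = ⌊65/25⌋ = 2
lr = 0.05·0.2^2 = 0.05·0.04 = 0.002

0.002


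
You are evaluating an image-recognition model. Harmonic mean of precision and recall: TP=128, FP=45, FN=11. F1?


Precision = 128/173 = 0.7399
Recall = 128/139 = 0.9209
F1 = 2·P·R/(P+R) = 2·TP/(2·TP+FP+FN) = 256/(256+45+11) = 256/312 = 0.8205

0.8205


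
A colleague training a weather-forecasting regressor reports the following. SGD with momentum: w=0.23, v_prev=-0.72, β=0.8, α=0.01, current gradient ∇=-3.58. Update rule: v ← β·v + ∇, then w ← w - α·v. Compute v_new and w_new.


v_new = 0.8·-0.72 - 3.58 = -0.576 - 3.58 = -4.156
w_new = 0.23 - 0.01·-4.156 = 0.23 + 0.04156 = 0.27156

v_new=-4.156, w_new=0.27156


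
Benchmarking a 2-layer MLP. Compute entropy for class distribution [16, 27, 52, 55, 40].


Probabilities: [16/190, 27/190, 52/190, 55/190, 40/190] ≈ [0.0842, 0.1421, 0.2737, 0.2895, 0.2105]
H = -((16/190)·log₂(16/190) + (27/190)·log₂(27/190) + (52/190)·log₂(52/190) + (55/190)·log₂(55/190) + (40/190)·log₂(40/190))
  = 2.2032 bits

2.2032 bits


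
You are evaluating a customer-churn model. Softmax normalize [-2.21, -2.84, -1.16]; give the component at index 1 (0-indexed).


Exponentials: e^-2.21=0.1097, e^-2.84=0.0584, e^-1.16=0.3135
Sum = 0.4816
Softmax = [0.2278, 0.1213, 0.6509]
p[1] = 0.0584/0.4816 = 0.1213

0.1213


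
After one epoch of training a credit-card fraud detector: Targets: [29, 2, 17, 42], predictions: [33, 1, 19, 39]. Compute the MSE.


Squared errors: (29-33)²=16, (2-1)²=1, (17-19)²=4, (42-39)²=9
Sum = 30
MSE = 30/4 = 15/2

15/2


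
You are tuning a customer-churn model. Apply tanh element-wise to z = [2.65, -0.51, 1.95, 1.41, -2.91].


tanh(2.65) = 0.9901
tanh(-0.51) = -0.4699
tanh(1.95) = 0.9603
tanh(1.41) = 0.8875
tanh(-2.91) = -0.9941
result = [0.9901, -0.4699, 0.9603, 0.8875, -0.9941]

[0.9901, -0.4699, 0.9603, 0.8875, -0.9941]


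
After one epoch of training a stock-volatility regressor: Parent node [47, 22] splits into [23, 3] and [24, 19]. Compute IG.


Parent = [47, 22], H_parent = 0.9031
H_left = 0.5159 (n=26), H_right = 0.9902 (n=43)
H_children = (26/69)·0.5159 + (43/69)·0.9902 = 0.8115
IG = 0.9031 - 0.8115 = 0.0916

0.0916


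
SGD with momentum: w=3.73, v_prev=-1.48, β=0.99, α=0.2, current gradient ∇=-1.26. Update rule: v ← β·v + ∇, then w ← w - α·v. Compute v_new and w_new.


v_new = 0.99·-1.48 - 1.26 = -1.4652 - 1.26 = -2.7252
w_new = 3.73 - 0.2·-2.7252 = 3.73 + 0.54504 = 4.27504

v_new=-2.7252, w_new=4.27504


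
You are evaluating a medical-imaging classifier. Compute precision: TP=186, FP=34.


Precision = TP/(TP+FP)
= 186/(186+34)
= 186/220 = 84.55%

84.55%


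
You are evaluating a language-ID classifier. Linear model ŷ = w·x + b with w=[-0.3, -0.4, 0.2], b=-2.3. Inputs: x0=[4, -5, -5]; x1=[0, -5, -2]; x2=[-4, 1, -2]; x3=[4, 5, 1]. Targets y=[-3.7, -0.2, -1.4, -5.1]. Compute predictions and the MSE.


ŷ0 = (-0.3)·(4) + (-0.4)·(-5) + (0.2)·(-5) - 2.3 = -2.5
ŷ1 = (-0.3)·(0) + (-0.4)·(-5) + (0.2)·(-2) - 2.3 = -0.7
ŷ2 = (-0.3)·(-4) + (-0.4)·(1) + (0.2)·(-2) - 2.3 = -1.9
ŷ3 = (-0.3)·(4) + (-0.4)·(5) + (0.2)·(1) - 2.3 = -5.3
errors² = [1.44, 0.25, 0.25, 0.04]
MSE = 1.9800/4 = 0.495

0.495


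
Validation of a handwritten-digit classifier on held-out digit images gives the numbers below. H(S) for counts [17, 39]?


Probabilities: [17/56, 39/56] ≈ [0.3036, 0.6964]
H = -((17/56)·log₂(17/56) + (39/56)·log₂(39/56))
  = 0.8856 bits

0.8856 bits


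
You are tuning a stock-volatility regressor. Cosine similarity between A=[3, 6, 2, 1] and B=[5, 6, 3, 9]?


A·B = 3·5 + 6·6 + 2·3 + 1·9 = 66
‖A‖ = √50 = 7.0711, ‖B‖ = √151 = 12.2882
cos = 66/(√50·√151) = 66/√7550 = 0.7596

0.7596


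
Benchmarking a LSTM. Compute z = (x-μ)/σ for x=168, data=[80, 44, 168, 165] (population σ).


μ = 114.25, σ = 53.7884
z = (168 - 114.25)/53.7884 = 0.9993

0.9993


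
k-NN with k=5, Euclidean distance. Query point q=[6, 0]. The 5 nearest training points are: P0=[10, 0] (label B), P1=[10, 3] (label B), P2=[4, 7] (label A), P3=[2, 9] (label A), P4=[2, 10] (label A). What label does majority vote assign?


d(q,P0) = 4.0  (label B)
d(q,P1) = 5.0  (label B)
d(q,P2) = 7.2801  (label A)
d(q,P3) = 9.8489  (label A)
d(q,P4) = 10.7703  (label A)
Votes: A=3, B=2
Majority → A

A


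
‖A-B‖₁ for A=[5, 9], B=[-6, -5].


d = |5+ 6| + |9+ 5|
  = 11 + 14
  = 25

25


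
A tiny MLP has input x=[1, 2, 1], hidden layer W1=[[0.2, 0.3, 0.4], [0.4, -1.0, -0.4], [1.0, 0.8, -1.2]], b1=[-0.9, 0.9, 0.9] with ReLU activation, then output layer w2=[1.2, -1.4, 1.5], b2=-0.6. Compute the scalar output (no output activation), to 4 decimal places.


z1[0] = (0.2)·(1) + (0.3)·(2) + (0.4)·(1) - 0.9 = 0.3
z1[1] = (0.4)·(1) + (-1.0)·(2) + (-0.4)·(1) + 0.9 = -1.1
z1[2] = (1.0)·(1) + (0.8)·(2) + (-1.2)·(1) + 0.9 = 2.3
h = ReLU(z1) = [0.3, 0.0, 2.3]
output = (1.2)·(0.3) + (-1.4)·(0.0) + (1.5)·(2.3) - 0.6 = 3.21

3.21


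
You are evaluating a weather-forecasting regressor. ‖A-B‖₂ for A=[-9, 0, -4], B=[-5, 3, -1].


d = √((-9+ 5)² + (0-3)² + (-4+ 1)²)
  = √(16 + 9 + 9)
  = √34 = 5.831

5.831


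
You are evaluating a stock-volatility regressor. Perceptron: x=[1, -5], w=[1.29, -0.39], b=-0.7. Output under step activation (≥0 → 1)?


z = (1)·(1.29) + (-5)·(-0.39) - 0.7
  = 2.54
step(z) = 1 (z≥0)

1


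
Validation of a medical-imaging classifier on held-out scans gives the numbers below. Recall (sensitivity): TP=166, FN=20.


Recall = TP/(TP+FN)
= 166/(166+20)
= 166/186 = 89.25%

89.25%


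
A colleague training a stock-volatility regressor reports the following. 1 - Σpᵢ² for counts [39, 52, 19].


Probabilities: [39/110, 52/110, 19/110] ≈ [0.3545, 0.4727, 0.1727]
Σpᵢ² = (1521 + 2704 + 361)/110² = 4586/12100
Gini = 1 - Σpᵢ² = 1 - 4586/12100 = 0.621

0.621


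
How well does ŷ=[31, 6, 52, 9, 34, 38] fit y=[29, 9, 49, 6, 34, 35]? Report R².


ȳ = 27
SS_res = Σ(y-ŷ)² = 40
SS_tot = Σ(y-ȳ)² = 1366
R² = 1 - SS_res/SS_tot = 1 - 0.0293 = 0.9707

0.9707


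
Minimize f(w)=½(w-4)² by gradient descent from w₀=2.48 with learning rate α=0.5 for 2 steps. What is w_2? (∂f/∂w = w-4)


step 1: grad = 2.48-4 = -1.52; w = 2.48 - 0.5·(-1.52) = 3.24
step 2: grad = 3.24-4 = -0.76; w = 3.24 - 0.5·(-0.76) = 3.62

3.62


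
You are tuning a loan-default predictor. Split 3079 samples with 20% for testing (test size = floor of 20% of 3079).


Test = ⌊3079·20/100⌋ = 615
Train = 3079 - 615 = 2464

Train: 2464, Test: 615


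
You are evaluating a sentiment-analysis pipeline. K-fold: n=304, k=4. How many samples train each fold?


Fold size = 304/4 = 76
Training per fold = 304 - 76 = 228

228


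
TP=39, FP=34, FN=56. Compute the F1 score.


Precision = 39/73 = 0.5342
Recall = 39/95 = 0.4105
F1 = 2·P·R/(P+R) = 2·TP/(2·TP+FP+FN) = 78/(78+34+56) = 78/168 = 0.4643

0.4643


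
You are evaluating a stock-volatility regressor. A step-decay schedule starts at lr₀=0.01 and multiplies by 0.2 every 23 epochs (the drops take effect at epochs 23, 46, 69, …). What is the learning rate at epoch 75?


n_drops = ⌊75/23⌋ = 3
lr = 0.01·0.2^3 = 0.01·0.008 = 0.00008

0.00008


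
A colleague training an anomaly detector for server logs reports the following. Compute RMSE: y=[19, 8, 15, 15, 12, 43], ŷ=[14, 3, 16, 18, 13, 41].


MSE = 65/6 = 10.8333
RMSE = √(65/6) = 3.2914

3.2914


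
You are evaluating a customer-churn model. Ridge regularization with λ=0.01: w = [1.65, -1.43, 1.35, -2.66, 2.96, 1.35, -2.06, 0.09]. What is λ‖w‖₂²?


‖w‖₂² = (1.65)² + (-1.43)² + (1.35)² + (-2.66)² + (2.96)² + (1.35)² + (-2.06)² + (0.09)²
     = 2.7225 + 2.0449 + 1.8225 + 7.0756 + 8.7616 + 1.8225 + 4.2436 + 0.0081
     = 28.5013
λ·‖w‖₂² = 0.01·28.5013 = 0.285013

0.285013


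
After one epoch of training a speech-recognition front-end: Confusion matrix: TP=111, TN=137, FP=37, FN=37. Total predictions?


Total = TP + TN + FP + FN
= 111 + 137 + 37 + 37
= 322
(Predicted positive: 148, predicted negative: 174)

322


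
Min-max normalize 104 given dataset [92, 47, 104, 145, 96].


min=47, max=145
(104-47)/(145-47) = 57/98 = 0.5816

0.5816


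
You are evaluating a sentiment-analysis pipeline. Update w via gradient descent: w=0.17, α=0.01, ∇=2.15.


w_new = w - α·∇
= 0.17 - 0.01·2.15
= 0.17 - 0.0215
= 0.1485

0.1485


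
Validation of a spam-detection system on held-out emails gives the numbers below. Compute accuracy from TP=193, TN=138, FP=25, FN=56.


Accuracy = (TP+TN)/(TP+TN+FP+FN)
= (193+138)/(412)
= 331/412 = 80.34%

80.34%


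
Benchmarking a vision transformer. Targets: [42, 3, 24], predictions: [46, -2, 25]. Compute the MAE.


Absolute errors: |42-46|=4, |3+ 2|=5, |24-25|=1
Sum = 10
MAE = 10/3 = 10/3

10/3


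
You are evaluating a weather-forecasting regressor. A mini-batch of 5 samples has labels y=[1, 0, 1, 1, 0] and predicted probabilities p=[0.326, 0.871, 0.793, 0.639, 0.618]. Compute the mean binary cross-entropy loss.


L[0] = -ln(0.326) = 1.1209
L[1] = -ln(1-0.871) = -ln(0.129) = 2.0479
L[2] = -ln(0.793) = 0.2319
L[3] = -ln(0.639) = 0.4479
L[4] = -ln(1-0.618) = -ln(0.382) = 0.9623
mean = (1.1209 + 2.0479 + 0.2319 + 0.4479 + 0.9623)/5 = 0.9622

0.9622


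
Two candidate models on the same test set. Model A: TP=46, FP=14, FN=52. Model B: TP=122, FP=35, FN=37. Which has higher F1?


Model A: P=46/60=0.7667, R=46/98=0.4694, F1=2PR/(P+R)=2TP/(2TP+FP+FN)=92/158=0.5823
Model B: P=122/157=0.7771, R=122/159=0.7673, F1=2PR/(P+R)=2TP/(2TP+FP+FN)=244/316=0.7722
0.5823 < 0.7722 → Model B

Model B


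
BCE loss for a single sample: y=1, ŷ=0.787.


BCE = -[y·ln(p) + (1-y)·ln(1-p)]
= -1·ln(0.787) - 0
= -ln(0.787) = 0.2395

0.2395


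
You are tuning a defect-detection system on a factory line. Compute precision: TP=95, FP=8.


Precision = TP/(TP+FP)
= 95/(95+8)
= 95/103 = 92.23%

92.23%


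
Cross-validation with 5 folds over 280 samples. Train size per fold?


Fold size = 280/5 = 56
Training per fold = 280 - 56 = 224

224


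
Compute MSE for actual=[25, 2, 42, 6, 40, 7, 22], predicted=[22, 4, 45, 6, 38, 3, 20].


Squared errors: (25-22)²=9, (2-4)²=4, (42-45)²=9, (6-6)²=0, (40-38)²=4, (7-3)²=16, (22-20)²=4
Sum = 46
MSE = 46/7 = 46/7

46/7


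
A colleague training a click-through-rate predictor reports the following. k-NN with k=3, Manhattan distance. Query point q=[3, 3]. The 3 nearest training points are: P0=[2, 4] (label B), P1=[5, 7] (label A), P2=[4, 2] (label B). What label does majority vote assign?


d(q,P0) = 2  (label B)
d(q,P1) = 6  (label A)
d(q,P2) = 2  (label B)
Votes: A=1, B=2
Majority → B

B


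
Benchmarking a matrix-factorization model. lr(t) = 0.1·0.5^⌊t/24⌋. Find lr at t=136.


n_drops = ⌊136/24⌋ = 5
lr = 0.1·0.5^5 = 0.1·0.03125 = 0.003125

0.003125


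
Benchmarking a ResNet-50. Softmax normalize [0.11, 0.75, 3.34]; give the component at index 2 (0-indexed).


Exponentials: e^0.11=1.1163, e^0.75=2.117, e^3.34=28.2191
Sum = 31.4524
Softmax = [0.0355, 0.0673, 0.8972]
p[2] = 28.2191/31.4524 = 0.8972

0.8972


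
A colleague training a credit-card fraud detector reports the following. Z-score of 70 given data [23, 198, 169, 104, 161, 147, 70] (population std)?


μ = 124.5714, σ = 57.2135
z = (70 - 124.5714)/57.2135 = -0.9538

-0.9538


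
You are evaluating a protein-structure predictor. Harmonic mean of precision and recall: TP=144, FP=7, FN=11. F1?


Precision = 144/151 = 0.9536
Recall = 144/155 = 0.929
F1 = 2·P·R/(P+R) = 2·TP/(2·TP+FP+FN) = 288/(288+7+11) = 288/306 = 0.9412

0.9412


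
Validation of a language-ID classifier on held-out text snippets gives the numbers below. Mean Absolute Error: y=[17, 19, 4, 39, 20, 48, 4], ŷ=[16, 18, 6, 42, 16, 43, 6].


Absolute errors: |17-16|=1, |19-18|=1, |4-6|=2, |39-42|=3, |20-16|=4, |48-43|=5, |4-6|=2
Sum = 18
MAE = 18/7 = 18/7

18/7


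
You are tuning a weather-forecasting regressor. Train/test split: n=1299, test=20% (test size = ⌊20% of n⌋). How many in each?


Test = ⌊1299·20/100⌋ = 259
Train = 1299 - 259 = 1040

Train: 1040, Test: 259


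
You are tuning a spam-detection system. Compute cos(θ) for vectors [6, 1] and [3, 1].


A·B = 6·3 + 1·1 = 19
‖A‖ = √37 = 6.0828, ‖B‖ = √10 = 3.1623
cos = 19/(√37·√10) = 19/√370 = 0.9878

0.9878


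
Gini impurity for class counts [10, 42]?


Probabilities: [10/52, 42/52] ≈ [0.1923, 0.8077]
Σpᵢ² = (100 + 1764)/52² = 1864/2704
Gini = 1 - Σpᵢ² = 1 - 1864/2704 = 0.3107

0.3107


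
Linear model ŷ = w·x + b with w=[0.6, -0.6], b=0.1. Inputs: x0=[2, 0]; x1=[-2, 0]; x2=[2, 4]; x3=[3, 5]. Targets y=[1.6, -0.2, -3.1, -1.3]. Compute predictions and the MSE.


ŷ0 = (0.6)·(2) + (-0.6)·(0) + 0.1 = 1.3
ŷ1 = (0.6)·(-2) + (-0.6)·(0) + 0.1 = -1.1
ŷ2 = (0.6)·(2) + (-0.6)·(4) + 0.1 = -1.1
ŷ3 = (0.6)·(3) + (-0.6)·(5) + 0.1 = -1.1
errors² = [0.09, 0.81, 4.0, 0.04]
MSE = 4.9400/4 = 1.235

1.235


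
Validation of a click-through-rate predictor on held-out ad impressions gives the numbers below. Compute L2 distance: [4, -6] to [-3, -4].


d = √((4+ 3)² + (-6+ 4)²)
  = √(49 + 4)
  = √53 = 7.2801

7.2801


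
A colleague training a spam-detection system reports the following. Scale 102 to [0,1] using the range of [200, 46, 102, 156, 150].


min=46, max=200
(102-46)/(200-46) = 56/154 = 0.3636

0.3636


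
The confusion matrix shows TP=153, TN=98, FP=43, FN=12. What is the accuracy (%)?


Accuracy = (TP+TN)/(TP+TN+FP+FN)
= (153+98)/(306)
= 251/306 = 82.03%

82.03%


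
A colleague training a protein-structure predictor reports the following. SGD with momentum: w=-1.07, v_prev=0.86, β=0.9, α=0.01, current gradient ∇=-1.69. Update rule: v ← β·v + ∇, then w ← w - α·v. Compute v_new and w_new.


v_new = 0.9·0.86 - 1.69 = 0.774 - 1.69 = -0.916
w_new = -1.07 - 0.01·-0.916 = -1.07 + 0.00916 = -1.06084

v_new=-0.916, w_new=-1.06084


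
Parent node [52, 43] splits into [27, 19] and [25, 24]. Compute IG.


Parent = [52, 43], H_parent = 0.9935
H_left = 0.9781 (n=46), H_right = 0.9997 (n=49)
H_children = (46/95)·0.9781 + (49/95)·0.9997 = 0.9892
IG = 0.9935 - 0.9892 = 0.0043

0.0043


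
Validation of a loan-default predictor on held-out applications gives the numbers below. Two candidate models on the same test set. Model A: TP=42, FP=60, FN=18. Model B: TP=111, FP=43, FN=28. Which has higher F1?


Model A: P=42/102=0.4118, R=42/60=0.7, F1=2PR/(P+R)=2TP/(2TP+FP+FN)=84/162=0.5185
Model B: P=111/154=0.7208, R=111/139=0.7986, F1=2PR/(P+R)=2TP/(2TP+FP+FN)=222/293=0.7577
0.5185 < 0.7577 → Model B

Model B


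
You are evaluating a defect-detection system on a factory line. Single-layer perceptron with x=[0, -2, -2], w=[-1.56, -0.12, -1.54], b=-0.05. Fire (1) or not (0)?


z = (0)·(-1.56) + (-2)·(-0.12) + (-2)·(-1.54) - 0.05
  = 3.27
step(z) = 1 (z≥0)

1


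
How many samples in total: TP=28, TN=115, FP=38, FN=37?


Total = TP + TN + FP + FN
= 28 + 115 + 38 + 37
= 218
(Predicted positive: 66, predicted negative: 152)

218


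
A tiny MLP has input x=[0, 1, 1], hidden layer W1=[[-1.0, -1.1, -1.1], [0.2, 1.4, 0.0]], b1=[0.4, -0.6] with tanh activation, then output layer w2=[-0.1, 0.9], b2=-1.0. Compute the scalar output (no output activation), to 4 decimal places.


z1[0] = (-1.0)·(0) + (-1.1)·(1) + (-1.1)·(1) + 0.4 = -1.8
z1[1] = (0.2)·(0) + (1.4)·(1) + (0.0)·(1) - 0.6 = 0.8
h = tanh(z1) = [-0.9468, 0.664]
output = (-0.1)·(-0.9468) + (0.9)·(0.664) - 1.0 = -0.3077

-0.3077


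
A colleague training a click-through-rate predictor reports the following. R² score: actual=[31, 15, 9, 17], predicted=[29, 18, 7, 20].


ȳ = 18
SS_res = Σ(y-ŷ)² = 26
SS_tot = Σ(y-ȳ)² = 260
R² = 1 - SS_res/SS_tot = 1 - 0.1 = 0.9

0.9


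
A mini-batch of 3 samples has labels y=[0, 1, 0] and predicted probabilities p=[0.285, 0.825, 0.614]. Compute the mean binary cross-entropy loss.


L[0] = -ln(1-0.285) = -ln(0.715) = 0.3355
L[1] = -ln(0.825) = 0.1924
L[2] = -ln(1-0.614) = -ln(0.386) = 0.9519
mean = (0.3355 + 0.1924 + 0.9519)/3 = 0.4933

0.4933


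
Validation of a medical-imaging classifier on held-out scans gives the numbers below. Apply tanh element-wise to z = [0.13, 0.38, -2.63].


tanh(0.13) = 0.1293
tanh(0.38) = 0.3627
tanh(-2.63) = -0.9897
result = [0.1293, 0.3627, -0.9897]

[0.1293, 0.3627, -0.9897]


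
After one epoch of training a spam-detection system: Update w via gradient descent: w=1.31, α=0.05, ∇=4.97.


w_new = w - α·∇
= 1.31 - 0.05·4.97
= 1.31 - 0.2485
= 1.0615

1.0615


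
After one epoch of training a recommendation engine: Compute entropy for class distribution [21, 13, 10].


Probabilities: [21/44, 13/44, 10/44] ≈ [0.4773, 0.2955, 0.2273]
H = -((21/44)·log₂(21/44) + (13/44)·log₂(13/44) + (10/44)·log₂(10/44))
  = 1.5148 bits

1.5148 bits


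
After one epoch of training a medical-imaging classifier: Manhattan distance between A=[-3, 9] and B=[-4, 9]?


d = |-3+ 4| + |9-9|
  = 1 + 0
  = 1

1


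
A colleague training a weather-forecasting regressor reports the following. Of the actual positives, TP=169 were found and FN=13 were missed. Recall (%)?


Recall = TP/(TP+FN)
= 169/(169+13)
= 169/182 = 92.86%

92.86%


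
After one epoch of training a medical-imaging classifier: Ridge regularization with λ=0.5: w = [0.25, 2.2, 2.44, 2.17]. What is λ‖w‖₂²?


‖w‖₂² = (0.25)² + (2.2)² + (2.44)² + (2.17)²
     = 0.0625 + 4.84 + 5.9536 + 4.7089
     = 15.565
λ·‖w‖₂² = 0.5·15.565 = 7.7825

7.7825


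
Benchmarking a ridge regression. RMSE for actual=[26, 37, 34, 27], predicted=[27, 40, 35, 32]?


MSE = 36/4 = 9
RMSE = √(36/4) = 3.0

3.0


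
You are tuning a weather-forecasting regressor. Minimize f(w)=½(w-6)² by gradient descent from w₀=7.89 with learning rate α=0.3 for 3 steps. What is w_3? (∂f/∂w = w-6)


step 1: grad = 7.89-6 = 1.89; w = 7.89 - 0.3·(1.89) = 7.323
step 2: grad = 7.323-6 = 1.323; w = 7.323 - 0.3·(1.323) = 6.9261
step 3: grad = 6.9261-6 = 0.9261; w = 6.9261 - 0.3·(0.9261) = 6.64827

6.64827


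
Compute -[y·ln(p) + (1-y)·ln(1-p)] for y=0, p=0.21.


BCE = -[y·ln(p) + (1-y)·ln(1-p)]
= -0 - 1·ln(1-0.21)
= -ln(0.79) = 0.2357

0.2357


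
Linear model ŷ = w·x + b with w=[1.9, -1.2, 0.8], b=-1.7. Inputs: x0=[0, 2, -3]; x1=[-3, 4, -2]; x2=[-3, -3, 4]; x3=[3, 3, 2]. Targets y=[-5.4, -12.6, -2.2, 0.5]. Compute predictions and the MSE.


ŷ0 = (1.9)·(0) + (-1.2)·(2) + (0.8)·(-3) - 1.7 = -6.5
ŷ1 = (1.9)·(-3) + (-1.2)·(4) + (0.8)·(-2) - 1.7 = -13.8
ŷ2 = (1.9)·(-3) + (-1.2)·(-3) + (0.8)·(4) - 1.7 = -0.6
ŷ3 = (1.9)·(3) + (-1.2)·(3) + (0.8)·(2) - 1.7 = 2.0
errors² = [1.21, 1.44, 2.56, 2.25]
MSE = 7.4600/4 = 1.865

1.865


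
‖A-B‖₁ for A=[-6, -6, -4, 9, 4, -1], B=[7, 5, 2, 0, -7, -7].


d = |-6-7| + |-6-5| + |-4-2| + |9-0| + |4+ 7| + |-1+ 7|
  = 13 + 11 + 6 + 9 + 11 + 6
  = 56

56


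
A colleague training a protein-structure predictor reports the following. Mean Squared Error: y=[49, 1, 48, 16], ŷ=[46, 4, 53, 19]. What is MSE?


Squared errors: (49-46)²=9, (1-4)²=9, (48-53)²=25, (16-19)²=9
Sum = 52
MSE = 52/4 = 13

13


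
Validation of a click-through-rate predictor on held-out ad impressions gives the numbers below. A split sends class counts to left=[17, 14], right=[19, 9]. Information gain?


Parent = [36, 23], H_parent = 0.9647
H_left = 0.9932 (n=31), H_right = 0.9059 (n=28)
H_children = (31/59)·0.9932 + (28/59)·0.9059 = 0.9518
IG = 0.9647 - 0.9518 = 0.0129

0.0129


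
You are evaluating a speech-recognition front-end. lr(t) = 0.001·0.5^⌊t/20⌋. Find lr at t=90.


n_drops = ⌊90/20⌋ = 4
lr = 0.001·0.5^4 = 0.001·0.0625 = 0.0000625

0.0000625


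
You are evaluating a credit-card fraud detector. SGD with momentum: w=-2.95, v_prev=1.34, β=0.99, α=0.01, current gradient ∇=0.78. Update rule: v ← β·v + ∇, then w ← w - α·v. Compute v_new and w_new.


v_new = 0.99·1.34 + 0.78 = 1.3266 + 0.78 = 2.1066
w_new = -2.95 - 0.01·2.1066 = -2.95 - 0.021066 = -2.971066

v_new=2.1066, w_new=-2.971066


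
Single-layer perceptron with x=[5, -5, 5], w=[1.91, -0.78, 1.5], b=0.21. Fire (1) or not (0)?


z = (5)·(1.91) + (-5)·(-0.78) + (5)·(1.5) + 0.21
  = 21.16
step(z) = 1 (z≥0)

1


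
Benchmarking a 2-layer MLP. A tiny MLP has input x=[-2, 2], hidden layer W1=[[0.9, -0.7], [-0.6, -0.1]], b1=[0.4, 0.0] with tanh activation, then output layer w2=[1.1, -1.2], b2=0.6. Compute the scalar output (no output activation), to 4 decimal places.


z1[0] = (0.9)·(-2) + (-0.7)·(2) + 0.4 = -2.8
z1[1] = (-0.6)·(-2) + (-0.1)·(2) + 0.0 = 1.0
h = tanh(z1) = [-0.9926, 0.7616]
output = (1.1)·(-0.9926) + (-1.2)·(0.7616) + 0.6 = -1.4058

-1.4058


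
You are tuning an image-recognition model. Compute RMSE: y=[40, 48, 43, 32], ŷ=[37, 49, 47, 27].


MSE = 51/4 = 12.75
RMSE = √(51/4) = 3.5707

3.5707


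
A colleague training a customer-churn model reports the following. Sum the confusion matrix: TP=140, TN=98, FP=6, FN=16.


Total = TP + TN + FP + FN
= 140 + 98 + 6 + 16
= 260
(Predicted positive: 146, predicted negative: 114)

260


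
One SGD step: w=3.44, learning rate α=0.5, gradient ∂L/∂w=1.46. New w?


w_new = w - α·∇
= 3.44 - 0.5·1.46
= 3.44 - 0.73
= 2.71

2.71


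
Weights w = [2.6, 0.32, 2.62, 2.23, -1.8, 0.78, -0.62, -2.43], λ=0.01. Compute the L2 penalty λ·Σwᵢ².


‖w‖₂² = (2.6)² + (0.32)² + (2.62)² + (2.23)² + (-1.8)² + (0.78)² + (-0.62)² + (-2.43)²
     = 6.76 + 0.1024 + 6.8644 + 4.9729 + 3.24 + 0.6084 + 0.3844 + 5.9049
     = 28.8374
λ·‖w‖₂² = 0.01·28.8374 = 0.288374

0.288374


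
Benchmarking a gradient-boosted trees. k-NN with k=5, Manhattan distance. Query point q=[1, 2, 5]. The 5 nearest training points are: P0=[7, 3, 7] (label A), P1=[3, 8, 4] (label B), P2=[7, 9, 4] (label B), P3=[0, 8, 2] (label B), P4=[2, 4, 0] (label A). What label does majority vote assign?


d(q,P0) = 9  (label A)
d(q,P1) = 9  (label B)
d(q,P2) = 14  (label B)
d(q,P3) = 10  (label B)
d(q,P4) = 8  (label A)
Votes: A=2, B=3
Majority → B

B


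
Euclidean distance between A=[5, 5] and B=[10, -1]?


d = √((5-10)² + (5+ 1)²)
  = √(25 + 36)
  = √61 = 7.8102

7.8102


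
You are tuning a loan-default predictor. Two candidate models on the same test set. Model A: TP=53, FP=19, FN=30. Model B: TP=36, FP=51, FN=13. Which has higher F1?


Model A: P=53/72=0.7361, R=53/83=0.6386, F1=2PR/(P+R)=2TP/(2TP+FP+FN)=106/155=0.6839
Model B: P=36/87=0.4138, R=36/49=0.7347, F1=2PR/(P+R)=2TP/(2TP+FP+FN)=72/136=0.5294
0.6839 > 0.5294 → Model A

Model A
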